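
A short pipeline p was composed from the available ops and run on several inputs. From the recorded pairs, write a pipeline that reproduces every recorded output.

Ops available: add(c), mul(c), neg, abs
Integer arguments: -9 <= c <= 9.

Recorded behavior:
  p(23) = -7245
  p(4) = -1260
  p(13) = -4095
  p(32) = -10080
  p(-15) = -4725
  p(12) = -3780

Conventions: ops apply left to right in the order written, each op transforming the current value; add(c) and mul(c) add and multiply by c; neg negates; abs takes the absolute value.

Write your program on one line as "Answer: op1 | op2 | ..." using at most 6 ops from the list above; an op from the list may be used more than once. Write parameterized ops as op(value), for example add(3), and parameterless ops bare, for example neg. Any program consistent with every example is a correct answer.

mul(-5) | mul(7) | abs | mul(9) | neg

Check, running the answer program on each example:
  23 -> -115 -> -805 -> 805 -> 7245 -> -7245
  4 -> -20 -> -140 -> 140 -> 1260 -> -1260
  13 -> -65 -> -455 -> 455 -> 4095 -> -4095
  32 -> -160 -> -1120 -> 1120 -> 10080 -> -10080
  -15 -> 75 -> 525 -> 525 -> 4725 -> -4725
  12 -> -60 -> -420 -> 420 -> 3780 -> -3780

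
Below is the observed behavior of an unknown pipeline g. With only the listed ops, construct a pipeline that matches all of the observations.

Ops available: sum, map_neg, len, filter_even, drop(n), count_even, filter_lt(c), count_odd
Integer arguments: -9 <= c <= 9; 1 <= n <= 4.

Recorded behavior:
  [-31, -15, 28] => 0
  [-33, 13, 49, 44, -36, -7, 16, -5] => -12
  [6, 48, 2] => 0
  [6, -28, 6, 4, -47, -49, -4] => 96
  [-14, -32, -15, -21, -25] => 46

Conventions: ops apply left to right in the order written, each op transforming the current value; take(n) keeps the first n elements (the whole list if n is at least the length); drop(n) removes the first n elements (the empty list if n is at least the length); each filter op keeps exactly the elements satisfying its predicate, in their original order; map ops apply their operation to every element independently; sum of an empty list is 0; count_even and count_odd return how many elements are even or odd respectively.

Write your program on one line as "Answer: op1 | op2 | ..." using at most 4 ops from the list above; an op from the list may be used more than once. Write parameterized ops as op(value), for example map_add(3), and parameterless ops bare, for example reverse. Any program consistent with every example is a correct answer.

drop(3) | map_neg | sum

Check, running the answer program on each example:
  [-31, -15, 28] -> [] -> [] -> 0
  [-33, 13, 49, 44, -36, -7, 16, -5] -> [44, -36, -7, 16, -5] -> [-44, 36, 7, -16, 5] -> -12
  [6, 48, 2] -> [] -> [] -> 0
  [6, -28, 6, 4, -47, -49, -4] -> [4, -47, -49, -4] -> [-4, 47, 49, 4] -> 96
  [-14, -32, -15, -21, -25] -> [-21, -25] -> [21, 25] -> 46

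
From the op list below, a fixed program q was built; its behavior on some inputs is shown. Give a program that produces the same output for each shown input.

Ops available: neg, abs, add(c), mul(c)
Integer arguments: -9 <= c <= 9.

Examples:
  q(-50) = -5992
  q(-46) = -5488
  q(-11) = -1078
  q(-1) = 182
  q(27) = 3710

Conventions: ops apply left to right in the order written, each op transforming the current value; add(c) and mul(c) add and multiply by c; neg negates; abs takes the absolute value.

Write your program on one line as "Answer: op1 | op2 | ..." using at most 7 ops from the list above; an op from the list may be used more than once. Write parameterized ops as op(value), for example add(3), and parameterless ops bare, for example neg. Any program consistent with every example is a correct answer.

mul(-3) | add(-9) | mul(-6) | add(-9) | add(-1) | mul(7)

Check, running the answer program on each example:
  -50 -> 150 -> 141 -> -846 -> -855 -> -856 -> -5992
  -46 -> 138 -> 129 -> -774 -> -783 -> -784 -> -5488
  -11 -> 33 -> 24 -> -144 -> -153 -> -154 -> -1078
  -1 -> 3 -> -6 -> 36 -> 27 -> 26 -> 182
  27 -> -81 -> -90 -> 540 -> 531 -> 530 -> 3710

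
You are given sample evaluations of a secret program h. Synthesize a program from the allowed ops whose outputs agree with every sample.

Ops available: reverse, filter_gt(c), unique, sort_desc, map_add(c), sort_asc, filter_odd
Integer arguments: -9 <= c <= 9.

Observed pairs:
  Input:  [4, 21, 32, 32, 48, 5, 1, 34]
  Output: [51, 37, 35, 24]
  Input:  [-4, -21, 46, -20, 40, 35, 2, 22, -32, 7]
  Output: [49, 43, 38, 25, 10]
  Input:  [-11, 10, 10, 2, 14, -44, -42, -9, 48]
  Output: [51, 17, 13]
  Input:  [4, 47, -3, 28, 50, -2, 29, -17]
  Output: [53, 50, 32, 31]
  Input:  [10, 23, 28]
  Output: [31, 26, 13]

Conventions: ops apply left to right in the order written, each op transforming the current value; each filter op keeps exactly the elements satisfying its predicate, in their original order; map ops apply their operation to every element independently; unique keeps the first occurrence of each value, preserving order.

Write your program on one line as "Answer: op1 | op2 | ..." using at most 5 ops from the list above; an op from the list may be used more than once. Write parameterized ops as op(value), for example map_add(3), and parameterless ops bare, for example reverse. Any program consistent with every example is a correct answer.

filter_gt(5) | unique | sort_desc | map_add(3)

Check, running the answer program on each example:
  [4, 21, 32, 32, 48, 5, 1, 34] -> [21, 32, 32, 48, 34] -> [21, 32, 48, 34] -> [48, 34, 32, 21] -> [51, 37, 35, 24]
  [-4, -21, 46, -20, 40, 35, 2, 22, -32, 7] -> [46, 40, 35, 22, 7] -> [46, 40, 35, 22, 7] -> [46, 40, 35, 22, 7] -> [49, 43, 38, 25, 10]
  [-11, 10, 10, 2, 14, -44, -42, -9, 48] -> [10, 10, 14, 48] -> [10, 14, 48] -> [48, 14, 10] -> [51, 17, 13]
  [4, 47, -3, 28, 50, -2, 29, -17] -> [47, 28, 50, 29] -> [47, 28, 50, 29] -> [50, 47, 29, 28] -> [53, 50, 32, 31]
  [10, 23, 28] -> [10, 23, 28] -> [10, 23, 28] -> [28, 23, 10] -> [31, 26, 13]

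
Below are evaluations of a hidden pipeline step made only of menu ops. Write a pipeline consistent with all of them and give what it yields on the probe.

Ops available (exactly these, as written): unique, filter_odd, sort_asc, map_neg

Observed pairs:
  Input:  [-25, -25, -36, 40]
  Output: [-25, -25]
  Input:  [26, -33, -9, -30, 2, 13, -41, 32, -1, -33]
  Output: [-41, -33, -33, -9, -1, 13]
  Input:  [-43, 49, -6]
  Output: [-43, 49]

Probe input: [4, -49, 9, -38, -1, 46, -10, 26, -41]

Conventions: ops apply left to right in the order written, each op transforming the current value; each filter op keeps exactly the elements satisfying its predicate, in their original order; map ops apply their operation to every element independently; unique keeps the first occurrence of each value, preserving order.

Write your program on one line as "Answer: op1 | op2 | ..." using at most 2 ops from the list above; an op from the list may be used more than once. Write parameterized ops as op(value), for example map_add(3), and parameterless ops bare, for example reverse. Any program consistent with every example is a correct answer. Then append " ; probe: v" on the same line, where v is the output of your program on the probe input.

filter_odd | sort_asc ; probe: [-49, -41, -1, 9]

Check, running the answer program on each example:
  [-25, -25, -36, 40] -> [-25, -25] -> [-25, -25]
  [26, -33, -9, -30, 2, 13, -41, 32, -1, -33] -> [-33, -9, 13, -41, -1, -33] -> [-41, -33, -33, -9, -1, 13]
  [-43, 49, -6] -> [-43, 49] -> [-43, 49]
  probe: [4, -49, 9, -38, -1, 46, -10, 26, -41] -> [-49, 9, -1, -41] -> [-49, -41, -1, 9]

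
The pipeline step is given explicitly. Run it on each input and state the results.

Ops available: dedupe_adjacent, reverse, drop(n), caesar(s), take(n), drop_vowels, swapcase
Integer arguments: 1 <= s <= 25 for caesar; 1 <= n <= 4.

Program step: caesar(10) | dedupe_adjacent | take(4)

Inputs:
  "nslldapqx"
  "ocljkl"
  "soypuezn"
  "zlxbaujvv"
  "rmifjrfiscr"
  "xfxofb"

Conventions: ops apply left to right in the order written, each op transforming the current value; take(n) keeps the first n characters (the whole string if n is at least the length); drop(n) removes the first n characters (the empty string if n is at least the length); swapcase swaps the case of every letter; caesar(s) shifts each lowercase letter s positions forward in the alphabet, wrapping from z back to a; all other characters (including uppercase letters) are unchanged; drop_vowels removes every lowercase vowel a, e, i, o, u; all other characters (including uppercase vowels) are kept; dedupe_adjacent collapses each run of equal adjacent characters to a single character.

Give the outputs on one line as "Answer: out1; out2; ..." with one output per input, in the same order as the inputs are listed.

Execution, op by op:
  "nslldapqx" -> "xcvvnkzah" -> "xcvnkzah" -> "xcvn"
  "ocljkl" -> "ymvtuv" -> "ymvtuv" -> "ymvt"
  "soypuezn" -> "cyizeojx" -> "cyizeojx" -> "cyiz"
  "zlxbaujvv" -> "jvhlketff" -> "jvhlketf" -> "jvhl"
  "rmifjrfiscr" -> "bwsptbpscmb" -> "bwsptbpscmb" -> "bwsp"
  "xfxofb" -> "hphypl" -> "hphypl" -> "hphy"

"xcvn"; "ymvt"; "cyiz"; "jvhl"; "bwsp"; "hphy"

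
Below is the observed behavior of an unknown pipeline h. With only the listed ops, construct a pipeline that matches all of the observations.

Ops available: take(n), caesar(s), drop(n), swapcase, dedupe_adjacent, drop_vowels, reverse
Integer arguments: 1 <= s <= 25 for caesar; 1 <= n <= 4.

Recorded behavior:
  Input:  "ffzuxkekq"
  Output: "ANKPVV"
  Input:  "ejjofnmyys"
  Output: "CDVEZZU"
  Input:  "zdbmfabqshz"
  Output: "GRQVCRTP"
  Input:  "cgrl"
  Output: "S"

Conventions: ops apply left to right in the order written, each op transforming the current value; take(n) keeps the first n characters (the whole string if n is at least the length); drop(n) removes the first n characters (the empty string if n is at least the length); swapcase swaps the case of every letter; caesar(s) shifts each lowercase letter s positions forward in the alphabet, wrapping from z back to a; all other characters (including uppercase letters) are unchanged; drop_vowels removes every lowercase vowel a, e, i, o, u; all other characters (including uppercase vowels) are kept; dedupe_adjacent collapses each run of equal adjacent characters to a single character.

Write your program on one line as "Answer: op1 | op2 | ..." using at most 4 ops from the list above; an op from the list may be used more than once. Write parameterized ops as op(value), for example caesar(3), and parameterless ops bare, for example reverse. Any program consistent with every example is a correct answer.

caesar(16) | swapcase | reverse | drop(3)

Check, running the answer program on each example:
  "ffzuxkekq" -> "vvpknauag" -> "VVPKNAUAG" -> "GAUANKPVV" -> "ANKPVV"
  "ejjofnmyys" -> "uzzevdcooi" -> "UZZEVDCOOI" -> "IOOCDVEZZU" -> "CDVEZZU"
  "zdbmfabqshz" -> "ptrcvqrgixp" -> "PTRCVQRGIXP" -> "PXIGRQVCRTP" -> "GRQVCRTP"
  "cgrl" -> "swhb" -> "SWHB" -> "BHWS" -> "S"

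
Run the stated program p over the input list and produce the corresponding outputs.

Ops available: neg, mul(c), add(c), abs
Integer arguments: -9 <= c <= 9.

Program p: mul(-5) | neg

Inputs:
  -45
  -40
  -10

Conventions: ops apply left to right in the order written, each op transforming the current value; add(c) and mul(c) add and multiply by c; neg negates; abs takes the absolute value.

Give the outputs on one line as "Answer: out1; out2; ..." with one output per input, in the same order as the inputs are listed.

-225; -200; -50

Execution, op by op:
  -45 -> 225 -> -225
  -40 -> 200 -> -200
  -10 -> 50 -> -50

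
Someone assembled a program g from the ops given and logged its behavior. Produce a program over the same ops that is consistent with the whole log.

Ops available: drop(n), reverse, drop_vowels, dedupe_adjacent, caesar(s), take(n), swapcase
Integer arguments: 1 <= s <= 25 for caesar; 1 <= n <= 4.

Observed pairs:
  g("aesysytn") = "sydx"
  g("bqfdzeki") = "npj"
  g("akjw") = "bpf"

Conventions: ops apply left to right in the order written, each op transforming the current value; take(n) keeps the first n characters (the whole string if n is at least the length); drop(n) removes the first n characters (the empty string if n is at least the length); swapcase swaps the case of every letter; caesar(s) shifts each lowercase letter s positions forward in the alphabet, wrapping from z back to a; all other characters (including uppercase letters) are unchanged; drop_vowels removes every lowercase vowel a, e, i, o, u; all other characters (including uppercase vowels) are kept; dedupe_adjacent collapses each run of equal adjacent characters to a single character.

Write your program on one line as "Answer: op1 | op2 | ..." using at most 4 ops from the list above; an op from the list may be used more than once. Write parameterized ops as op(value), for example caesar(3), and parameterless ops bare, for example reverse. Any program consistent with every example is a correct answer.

caesar(5) | reverse | take(4) | drop_vowels

Check, running the answer program on each example:
  "aesysytn" -> "fjxdxdys" -> "sydxdxjf" -> "sydx" -> "sydx"
  "bqfdzeki" -> "gvkiejpn" -> "npjeikvg" -> "npje" -> "npj"
  "akjw" -> "fpob" -> "bopf" -> "bopf" -> "bpf"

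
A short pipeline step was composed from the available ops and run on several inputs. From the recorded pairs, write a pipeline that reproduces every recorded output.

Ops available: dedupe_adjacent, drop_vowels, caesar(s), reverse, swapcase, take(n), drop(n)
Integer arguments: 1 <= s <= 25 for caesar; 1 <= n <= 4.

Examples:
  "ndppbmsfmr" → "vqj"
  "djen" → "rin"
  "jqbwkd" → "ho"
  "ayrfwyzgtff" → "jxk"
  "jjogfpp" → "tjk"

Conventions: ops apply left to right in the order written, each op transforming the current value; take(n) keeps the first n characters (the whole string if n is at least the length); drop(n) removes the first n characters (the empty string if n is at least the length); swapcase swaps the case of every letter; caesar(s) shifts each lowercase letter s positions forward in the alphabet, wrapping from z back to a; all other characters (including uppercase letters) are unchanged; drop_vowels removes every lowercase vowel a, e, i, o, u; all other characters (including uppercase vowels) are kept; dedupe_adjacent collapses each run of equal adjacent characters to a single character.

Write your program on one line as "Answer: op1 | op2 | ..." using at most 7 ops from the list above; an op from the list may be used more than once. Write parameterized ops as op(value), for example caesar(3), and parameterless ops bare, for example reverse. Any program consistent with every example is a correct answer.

dedupe_adjacent | reverse | caesar(12) | take(3) | drop_vowels | caesar(18)

Check, running the answer program on each example:
  "ndppbmsfmr" -> "ndpbmsfmr" -> "rmfsmbpdn" -> "dyreynbpz" -> "dyr" -> "dyr" -> "vqj"
  "djen" -> "djen" -> "nejd" -> "zqvp" -> "zqv" -> "zqv" -> "rin"
  "jqbwkd" -> "jqbwkd" -> "dkwbqj" -> "pwincv" -> "pwi" -> "pw" -> "ho"
  "ayrfwyzgtff" -> "ayrfwyzgtf" -> "ftgzywfrya" -> "rfslkirdkm" -> "rfs" -> "rfs" -> "jxk"
  "jjogfpp" -> "jogfp" -> "pfgoj" -> "brsav" -> "brs" -> "brs" -> "tjk"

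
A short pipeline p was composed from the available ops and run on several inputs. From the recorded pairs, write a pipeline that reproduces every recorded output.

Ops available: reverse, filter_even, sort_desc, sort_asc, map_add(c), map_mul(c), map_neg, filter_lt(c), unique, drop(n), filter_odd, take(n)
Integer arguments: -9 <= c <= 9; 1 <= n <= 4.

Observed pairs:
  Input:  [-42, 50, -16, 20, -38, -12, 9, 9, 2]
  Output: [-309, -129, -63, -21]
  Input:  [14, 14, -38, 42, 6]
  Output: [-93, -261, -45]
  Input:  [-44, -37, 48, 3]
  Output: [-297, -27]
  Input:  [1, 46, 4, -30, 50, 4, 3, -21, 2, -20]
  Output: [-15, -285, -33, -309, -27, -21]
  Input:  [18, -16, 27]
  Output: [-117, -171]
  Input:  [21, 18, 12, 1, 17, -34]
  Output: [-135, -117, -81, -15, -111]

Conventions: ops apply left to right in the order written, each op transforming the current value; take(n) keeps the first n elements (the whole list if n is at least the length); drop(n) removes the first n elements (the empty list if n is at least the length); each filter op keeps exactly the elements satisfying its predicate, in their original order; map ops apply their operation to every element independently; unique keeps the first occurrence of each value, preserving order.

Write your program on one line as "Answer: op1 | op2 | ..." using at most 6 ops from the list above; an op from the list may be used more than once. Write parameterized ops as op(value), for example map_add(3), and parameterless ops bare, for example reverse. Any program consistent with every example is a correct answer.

map_neg | map_mul(6) | unique | map_add(-9) | filter_lt(-3)

Check, running the answer program on each example:
  [-42, 50, -16, 20, -38, -12, 9, 9, 2] -> [42, -50, 16, -20, 38, 12, -9, -9, -2] -> [252, -300, 96, -120, 228, 72, -54, -54, -12] -> [252, -300, 96, -120, 228, 72, -54, -12] -> [243, -309, 87, -129, 219, 63, -63, -21] -> [-309, -129, -63, -21]
  [14, 14, -38, 42, 6] -> [-14, -14, 38, -42, -6] -> [-84, -84, 228, -252, -36] -> [-84, 228, -252, -36] -> [-93, 219, -261, -45] -> [-93, -261, -45]
  [-44, -37, 48, 3] -> [44, 37, -48, -3] -> [264, 222, -288, -18] -> [264, 222, -288, -18] -> [255, 213, -297, -27] -> [-297, -27]
  [1, 46, 4, -30, 50, 4, 3, -21, 2, -20] -> [-1, -46, -4, 30, -50, -4, -3, 21, -2, 20] -> [-6, -276, -24, 180, -300, -24, -18, 126, -12, 120] -> [-6, -276, -24, 180, -300, -18, 126, -12, 120] -> [-15, -285, -33, 171, -309, -27, 117, -21, 111] -> [-15, -285, -33, -309, -27, -21]
  [18, -16, 27] -> [-18, 16, -27] -> [-108, 96, -162] -> [-108, 96, -162] -> [-117, 87, -171] -> [-117, -171]
  [21, 18, 12, 1, 17, -34] -> [-21, -18, -12, -1, -17, 34] -> [-126, -108, -72, -6, -102, 204] -> [-126, -108, -72, -6, -102, 204] -> [-135, -117, -81, -15, -111, 195] -> [-135, -117, -81, -15, -111]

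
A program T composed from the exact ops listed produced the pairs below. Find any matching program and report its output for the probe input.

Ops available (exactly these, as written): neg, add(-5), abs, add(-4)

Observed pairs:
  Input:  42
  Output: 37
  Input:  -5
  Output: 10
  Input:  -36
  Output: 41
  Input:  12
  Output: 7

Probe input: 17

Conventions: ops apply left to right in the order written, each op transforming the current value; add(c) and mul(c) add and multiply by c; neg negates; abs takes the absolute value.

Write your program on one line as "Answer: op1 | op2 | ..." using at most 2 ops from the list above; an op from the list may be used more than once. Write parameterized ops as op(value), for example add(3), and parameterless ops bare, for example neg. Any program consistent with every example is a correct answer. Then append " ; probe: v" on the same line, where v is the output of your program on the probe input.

add(-5) | abs ; probe: 12

Check, running the answer program on each example:
  42 -> 37 -> 37
  -5 -> -10 -> 10
  -36 -> -41 -> 41
  12 -> 7 -> 7
  probe: 17 -> 12 -> 12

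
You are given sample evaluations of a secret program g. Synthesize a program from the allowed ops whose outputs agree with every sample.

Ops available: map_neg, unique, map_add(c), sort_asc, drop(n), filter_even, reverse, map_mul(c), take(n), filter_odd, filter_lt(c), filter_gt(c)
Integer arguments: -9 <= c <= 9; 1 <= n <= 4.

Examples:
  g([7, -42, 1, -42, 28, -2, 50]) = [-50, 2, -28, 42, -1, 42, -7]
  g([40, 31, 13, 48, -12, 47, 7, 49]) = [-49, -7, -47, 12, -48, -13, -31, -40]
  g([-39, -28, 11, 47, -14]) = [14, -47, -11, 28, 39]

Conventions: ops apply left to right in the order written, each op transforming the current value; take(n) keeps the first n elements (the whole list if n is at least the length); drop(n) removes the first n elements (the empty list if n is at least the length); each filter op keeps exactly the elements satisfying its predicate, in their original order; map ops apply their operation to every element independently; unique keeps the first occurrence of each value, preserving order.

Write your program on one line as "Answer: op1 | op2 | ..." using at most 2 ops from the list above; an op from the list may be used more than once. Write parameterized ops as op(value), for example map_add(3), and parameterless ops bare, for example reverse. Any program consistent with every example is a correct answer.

reverse | map_neg

Check, running the answer program on each example:
  [7, -42, 1, -42, 28, -2, 50] -> [50, -2, 28, -42, 1, -42, 7] -> [-50, 2, -28, 42, -1, 42, -7]
  [40, 31, 13, 48, -12, 47, 7, 49] -> [49, 7, 47, -12, 48, 13, 31, 40] -> [-49, -7, -47, 12, -48, -13, -31, -40]
  [-39, -28, 11, 47, -14] -> [-14, 47, 11, -28, -39] -> [14, -47, -11, 28, 39]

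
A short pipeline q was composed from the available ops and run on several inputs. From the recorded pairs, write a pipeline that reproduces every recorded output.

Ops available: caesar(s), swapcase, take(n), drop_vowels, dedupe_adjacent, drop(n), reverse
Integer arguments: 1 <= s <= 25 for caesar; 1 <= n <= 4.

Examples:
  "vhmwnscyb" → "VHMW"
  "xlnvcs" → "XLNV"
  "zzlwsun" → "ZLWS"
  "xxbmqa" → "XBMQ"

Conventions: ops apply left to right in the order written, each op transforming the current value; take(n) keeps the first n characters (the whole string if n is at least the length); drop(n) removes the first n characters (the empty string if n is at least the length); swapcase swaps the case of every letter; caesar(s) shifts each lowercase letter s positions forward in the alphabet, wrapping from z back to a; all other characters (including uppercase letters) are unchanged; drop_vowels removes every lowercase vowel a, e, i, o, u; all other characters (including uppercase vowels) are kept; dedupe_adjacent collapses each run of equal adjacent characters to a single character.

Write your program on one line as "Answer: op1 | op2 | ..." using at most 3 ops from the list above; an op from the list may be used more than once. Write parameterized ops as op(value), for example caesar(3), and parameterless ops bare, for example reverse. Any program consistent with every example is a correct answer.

dedupe_adjacent | swapcase | take(4)

Check, running the answer program on each example:
  "vhmwnscyb" -> "vhmwnscyb" -> "VHMWNSCYB" -> "VHMW"
  "xlnvcs" -> "xlnvcs" -> "XLNVCS" -> "XLNV"
  "zzlwsun" -> "zlwsun" -> "ZLWSUN" -> "ZLWS"
  "xxbmqa" -> "xbmqa" -> "XBMQA" -> "XBMQ"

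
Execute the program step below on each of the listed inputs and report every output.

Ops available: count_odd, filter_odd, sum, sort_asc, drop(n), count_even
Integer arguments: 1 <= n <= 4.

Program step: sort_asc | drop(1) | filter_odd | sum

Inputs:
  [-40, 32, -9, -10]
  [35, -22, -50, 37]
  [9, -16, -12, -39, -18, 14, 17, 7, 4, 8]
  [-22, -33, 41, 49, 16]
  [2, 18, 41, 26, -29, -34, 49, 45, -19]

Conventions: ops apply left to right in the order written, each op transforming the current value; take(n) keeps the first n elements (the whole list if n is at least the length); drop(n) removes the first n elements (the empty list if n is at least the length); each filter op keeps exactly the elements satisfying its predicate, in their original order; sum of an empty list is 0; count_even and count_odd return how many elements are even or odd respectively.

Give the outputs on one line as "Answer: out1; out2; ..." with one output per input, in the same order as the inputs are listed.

-9; 72; 33; 90; 87

Execution, op by op:
  [-40, 32, -9, -10] -> [-40, -10, -9, 32] -> [-10, -9, 32] -> [-9] -> -9
  [35, -22, -50, 37] -> [-50, -22, 35, 37] -> [-22, 35, 37] -> [35, 37] -> 72
  [9, -16, -12, -39, -18, 14, 17, 7, 4, 8] -> [-39, -18, -16, -12, 4, 7, 8, 9, 14, 17] -> [-18, -16, -12, 4, 7, 8, 9, 14, 17] -> [7, 9, 17] -> 33
  [-22, -33, 41, 49, 16] -> [-33, -22, 16, 41, 49] -> [-22, 16, 41, 49] -> [41, 49] -> 90
  [2, 18, 41, 26, -29, -34, 49, 45, -19] -> [-34, -29, -19, 2, 18, 26, 41, 45, 49] -> [-29, -19, 2, 18, 26, 41, 45, 49] -> [-29, -19, 41, 45, 49] -> 87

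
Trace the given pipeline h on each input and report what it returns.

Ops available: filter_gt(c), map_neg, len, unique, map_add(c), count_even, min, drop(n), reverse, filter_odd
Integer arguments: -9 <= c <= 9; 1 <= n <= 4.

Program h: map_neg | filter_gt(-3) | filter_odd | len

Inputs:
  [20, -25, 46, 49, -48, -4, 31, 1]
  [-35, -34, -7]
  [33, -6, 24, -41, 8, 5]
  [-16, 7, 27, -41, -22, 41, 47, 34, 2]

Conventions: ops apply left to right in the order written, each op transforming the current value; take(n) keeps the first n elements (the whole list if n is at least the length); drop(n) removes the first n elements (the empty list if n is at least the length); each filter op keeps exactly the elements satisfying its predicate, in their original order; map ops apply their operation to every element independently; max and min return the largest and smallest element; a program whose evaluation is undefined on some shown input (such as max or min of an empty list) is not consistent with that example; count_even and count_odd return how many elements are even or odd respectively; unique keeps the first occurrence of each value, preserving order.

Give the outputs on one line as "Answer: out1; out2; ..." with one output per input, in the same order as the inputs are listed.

2; 2; 1; 1

Execution, op by op:
  [20, -25, 46, 49, -48, -4, 31, 1] -> [-20, 25, -46, -49, 48, 4, -31, -1] -> [25, 48, 4, -1] -> [25, -1] -> 2
  [-35, -34, -7] -> [35, 34, 7] -> [35, 34, 7] -> [35, 7] -> 2
  [33, -6, 24, -41, 8, 5] -> [-33, 6, -24, 41, -8, -5] -> [6, 41] -> [41] -> 1
  [-16, 7, 27, -41, -22, 41, 47, 34, 2] -> [16, -7, -27, 41, 22, -41, -47, -34, -2] -> [16, 41, 22, -2] -> [41] -> 1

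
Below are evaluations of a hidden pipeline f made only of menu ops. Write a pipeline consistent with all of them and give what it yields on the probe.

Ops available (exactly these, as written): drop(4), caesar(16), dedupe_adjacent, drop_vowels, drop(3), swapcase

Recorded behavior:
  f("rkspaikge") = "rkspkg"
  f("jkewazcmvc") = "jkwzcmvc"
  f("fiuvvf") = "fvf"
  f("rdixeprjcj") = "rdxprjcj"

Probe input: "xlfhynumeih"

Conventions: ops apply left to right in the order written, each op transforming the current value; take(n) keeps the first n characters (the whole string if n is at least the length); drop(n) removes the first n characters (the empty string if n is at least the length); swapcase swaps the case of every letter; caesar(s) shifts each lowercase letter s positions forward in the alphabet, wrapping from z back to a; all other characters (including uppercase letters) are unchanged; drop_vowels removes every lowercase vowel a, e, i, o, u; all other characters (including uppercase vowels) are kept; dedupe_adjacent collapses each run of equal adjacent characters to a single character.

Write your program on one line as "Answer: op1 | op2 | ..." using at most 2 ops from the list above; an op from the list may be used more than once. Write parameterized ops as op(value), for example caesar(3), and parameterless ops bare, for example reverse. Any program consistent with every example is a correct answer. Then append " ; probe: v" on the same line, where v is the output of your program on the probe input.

drop_vowels | dedupe_adjacent ; probe: "xlfhynmh"

Check, running the answer program on each example:
  "rkspaikge" -> "rkspkg" -> "rkspkg"
  "jkewazcmvc" -> "jkwzcmvc" -> "jkwzcmvc"
  "fiuvvf" -> "fvvf" -> "fvf"
  "rdixeprjcj" -> "rdxprjcj" -> "rdxprjcj"
  probe: "xlfhynumeih" -> "xlfhynmh" -> "xlfhynmh"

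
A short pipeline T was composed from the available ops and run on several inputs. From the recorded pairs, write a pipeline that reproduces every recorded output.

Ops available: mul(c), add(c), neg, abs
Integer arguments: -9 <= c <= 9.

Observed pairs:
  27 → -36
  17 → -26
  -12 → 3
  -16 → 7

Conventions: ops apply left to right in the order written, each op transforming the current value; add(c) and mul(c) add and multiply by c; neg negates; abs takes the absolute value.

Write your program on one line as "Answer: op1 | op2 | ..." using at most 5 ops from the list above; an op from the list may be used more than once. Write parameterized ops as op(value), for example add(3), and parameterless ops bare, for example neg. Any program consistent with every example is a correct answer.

neg | add(-4) | add(3) | add(-8)

Check, running the answer program on each example:
  27 -> -27 -> -31 -> -28 -> -36
  17 -> -17 -> -21 -> -18 -> -26
  -12 -> 12 -> 8 -> 11 -> 3
  -16 -> 16 -> 12 -> 15 -> 7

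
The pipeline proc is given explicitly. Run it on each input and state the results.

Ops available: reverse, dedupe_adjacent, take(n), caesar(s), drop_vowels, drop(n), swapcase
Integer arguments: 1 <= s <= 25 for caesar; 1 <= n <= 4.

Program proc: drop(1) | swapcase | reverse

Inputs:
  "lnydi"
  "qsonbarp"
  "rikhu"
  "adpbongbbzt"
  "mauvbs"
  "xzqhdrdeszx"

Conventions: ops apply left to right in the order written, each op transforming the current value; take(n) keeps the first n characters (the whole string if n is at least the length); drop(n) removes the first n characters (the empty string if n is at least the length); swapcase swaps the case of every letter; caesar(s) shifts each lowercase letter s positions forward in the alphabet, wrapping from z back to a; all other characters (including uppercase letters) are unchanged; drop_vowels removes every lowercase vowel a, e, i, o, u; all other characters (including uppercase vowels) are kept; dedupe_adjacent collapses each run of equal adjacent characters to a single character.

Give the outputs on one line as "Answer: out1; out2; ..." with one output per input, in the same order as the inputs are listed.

"IDYN"; "PRABNOS"; "UHKI"; "TZBBGNOBPD"; "SBVUA"; "XZSEDRDHQZ"

Execution, op by op:
  "lnydi" -> "nydi" -> "NYDI" -> "IDYN"
  "qsonbarp" -> "sonbarp" -> "SONBARP" -> "PRABNOS"
  "rikhu" -> "ikhu" -> "IKHU" -> "UHKI"
  "adpbongbbzt" -> "dpbongbbzt" -> "DPBONGBBZT" -> "TZBBGNOBPD"
  "mauvbs" -> "auvbs" -> "AUVBS" -> "SBVUA"
  "xzqhdrdeszx" -> "zqhdrdeszx" -> "ZQHDRDESZX" -> "XZSEDRDHQZ"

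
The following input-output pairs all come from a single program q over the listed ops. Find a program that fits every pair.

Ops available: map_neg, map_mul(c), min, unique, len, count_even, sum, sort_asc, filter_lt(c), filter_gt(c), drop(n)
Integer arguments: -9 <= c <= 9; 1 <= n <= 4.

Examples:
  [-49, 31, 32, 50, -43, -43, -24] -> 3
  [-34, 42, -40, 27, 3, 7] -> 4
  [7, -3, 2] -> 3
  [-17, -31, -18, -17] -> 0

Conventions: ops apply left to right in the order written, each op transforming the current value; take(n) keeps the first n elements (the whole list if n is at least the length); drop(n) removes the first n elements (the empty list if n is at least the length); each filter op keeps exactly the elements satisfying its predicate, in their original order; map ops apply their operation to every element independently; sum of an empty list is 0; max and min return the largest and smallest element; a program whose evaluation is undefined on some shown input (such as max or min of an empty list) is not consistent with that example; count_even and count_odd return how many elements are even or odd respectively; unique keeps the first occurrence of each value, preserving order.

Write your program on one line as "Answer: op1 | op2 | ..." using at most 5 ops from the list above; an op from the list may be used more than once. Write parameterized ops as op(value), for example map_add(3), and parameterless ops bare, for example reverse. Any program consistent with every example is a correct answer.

filter_gt(-6) | map_mul(-2) | sort_asc | count_even

Check, running the answer program on each example:
  [-49, 31, 32, 50, -43, -43, -24] -> [31, 32, 50] -> [-62, -64, -100] -> [-100, -64, -62] -> 3
  [-34, 42, -40, 27, 3, 7] -> [42, 27, 3, 7] -> [-84, -54, -6, -14] -> [-84, -54, -14, -6] -> 4
  [7, -3, 2] -> [7, -3, 2] -> [-14, 6, -4] -> [-14, -4, 6] -> 3
  [-17, -31, -18, -17] -> [] -> [] -> [] -> 0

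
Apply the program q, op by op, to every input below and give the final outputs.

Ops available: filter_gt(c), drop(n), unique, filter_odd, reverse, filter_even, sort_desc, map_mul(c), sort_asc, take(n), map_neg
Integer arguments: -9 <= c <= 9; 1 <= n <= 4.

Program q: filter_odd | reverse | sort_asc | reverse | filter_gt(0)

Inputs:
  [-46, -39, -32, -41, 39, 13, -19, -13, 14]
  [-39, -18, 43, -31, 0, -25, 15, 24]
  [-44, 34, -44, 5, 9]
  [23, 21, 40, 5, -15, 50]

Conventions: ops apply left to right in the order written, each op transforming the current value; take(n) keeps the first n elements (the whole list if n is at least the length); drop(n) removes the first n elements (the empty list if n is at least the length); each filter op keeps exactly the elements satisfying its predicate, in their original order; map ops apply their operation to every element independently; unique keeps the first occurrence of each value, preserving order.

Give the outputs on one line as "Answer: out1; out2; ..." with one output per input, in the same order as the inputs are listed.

[39, 13]; [43, 15]; [9, 5]; [23, 21, 5]

Execution, op by op:
  [-46, -39, -32, -41, 39, 13, -19, -13, 14] -> [-39, -41, 39, 13, -19, -13] -> [-13, -19, 13, 39, -41, -39] -> [-41, -39, -19, -13, 13, 39] -> [39, 13, -13, -19, -39, -41] -> [39, 13]
  [-39, -18, 43, -31, 0, -25, 15, 24] -> [-39, 43, -31, -25, 15] -> [15, -25, -31, 43, -39] -> [-39, -31, -25, 15, 43] -> [43, 15, -25, -31, -39] -> [43, 15]
  [-44, 34, -44, 5, 9] -> [5, 9] -> [9, 5] -> [5, 9] -> [9, 5] -> [9, 5]
  [23, 21, 40, 5, -15, 50] -> [23, 21, 5, -15] -> [-15, 5, 21, 23] -> [-15, 5, 21, 23] -> [23, 21, 5, -15] -> [23, 21, 5]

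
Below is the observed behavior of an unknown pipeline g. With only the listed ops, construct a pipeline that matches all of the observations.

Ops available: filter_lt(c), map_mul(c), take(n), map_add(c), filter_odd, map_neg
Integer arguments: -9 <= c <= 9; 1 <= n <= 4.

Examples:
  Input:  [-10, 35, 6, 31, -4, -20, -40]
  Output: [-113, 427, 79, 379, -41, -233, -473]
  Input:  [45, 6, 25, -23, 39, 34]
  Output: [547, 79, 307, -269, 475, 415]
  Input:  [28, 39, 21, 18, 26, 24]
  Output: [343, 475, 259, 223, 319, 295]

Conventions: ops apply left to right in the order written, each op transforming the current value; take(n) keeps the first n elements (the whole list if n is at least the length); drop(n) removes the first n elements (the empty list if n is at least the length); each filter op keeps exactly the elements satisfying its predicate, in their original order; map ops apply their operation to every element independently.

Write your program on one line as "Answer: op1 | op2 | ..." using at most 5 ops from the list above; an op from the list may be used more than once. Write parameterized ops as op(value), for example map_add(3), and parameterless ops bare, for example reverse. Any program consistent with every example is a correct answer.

map_mul(-3) | map_mul(-4) | map_add(6) | map_add(1)

Check, running the answer program on each example:
  [-10, 35, 6, 31, -4, -20, -40] -> [30, -105, -18, -93, 12, 60, 120] -> [-120, 420, 72, 372, -48, -240, -480] -> [-114, 426, 78, 378, -42, -234, -474] -> [-113, 427, 79, 379, -41, -233, -473]
  [45, 6, 25, -23, 39, 34] -> [-135, -18, -75, 69, -117, -102] -> [540, 72, 300, -276, 468, 408] -> [546, 78, 306, -270, 474, 414] -> [547, 79, 307, -269, 475, 415]
  [28, 39, 21, 18, 26, 24] -> [-84, -117, -63, -54, -78, -72] -> [336, 468, 252, 216, 312, 288] -> [342, 474, 258, 222, 318, 294] -> [343, 475, 259, 223, 319, 295]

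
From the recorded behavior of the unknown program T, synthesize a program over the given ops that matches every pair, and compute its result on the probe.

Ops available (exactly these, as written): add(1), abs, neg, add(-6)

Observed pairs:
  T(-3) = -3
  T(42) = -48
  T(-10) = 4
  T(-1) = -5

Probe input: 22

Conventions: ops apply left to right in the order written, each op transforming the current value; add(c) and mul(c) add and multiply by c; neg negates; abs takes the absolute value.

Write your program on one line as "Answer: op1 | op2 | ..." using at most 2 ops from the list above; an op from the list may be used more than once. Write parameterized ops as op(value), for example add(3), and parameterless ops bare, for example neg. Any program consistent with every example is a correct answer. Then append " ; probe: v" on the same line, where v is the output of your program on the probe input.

neg | add(-6) ; probe: -28

Check, running the answer program on each example:
  -3 -> 3 -> -3
  42 -> -42 -> -48
  -10 -> 10 -> 4
  -1 -> 1 -> -5
  probe: 22 -> -22 -> -28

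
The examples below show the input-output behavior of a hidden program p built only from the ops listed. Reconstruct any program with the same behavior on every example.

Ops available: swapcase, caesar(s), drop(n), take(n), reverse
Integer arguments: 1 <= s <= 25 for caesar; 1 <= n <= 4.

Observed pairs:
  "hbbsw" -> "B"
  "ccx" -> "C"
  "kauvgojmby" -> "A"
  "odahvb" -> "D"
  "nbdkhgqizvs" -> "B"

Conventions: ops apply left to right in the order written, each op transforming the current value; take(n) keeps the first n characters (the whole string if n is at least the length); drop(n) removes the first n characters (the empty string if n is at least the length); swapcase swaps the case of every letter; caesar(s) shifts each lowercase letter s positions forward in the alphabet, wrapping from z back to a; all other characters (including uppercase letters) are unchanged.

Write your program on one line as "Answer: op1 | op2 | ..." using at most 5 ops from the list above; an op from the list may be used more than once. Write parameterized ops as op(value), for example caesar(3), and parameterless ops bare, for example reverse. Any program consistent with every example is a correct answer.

drop(1) | reverse | swapcase | reverse | take(1)

Check, running the answer program on each example:
  "hbbsw" -> "bbsw" -> "wsbb" -> "WSBB" -> "BBSW" -> "B"
  "ccx" -> "cx" -> "xc" -> "XC" -> "CX" -> "C"
  "kauvgojmby" -> "auvgojmby" -> "ybmjogvua" -> "YBMJOGVUA" -> "AUVGOJMBY" -> "A"
  "odahvb" -> "dahvb" -> "bvhad" -> "BVHAD" -> "DAHVB" -> "D"
  "nbdkhgqizvs" -> "bdkhgqizvs" -> "svziqghkdb" -> "SVZIQGHKDB" -> "BDKHGQIZVS" -> "B"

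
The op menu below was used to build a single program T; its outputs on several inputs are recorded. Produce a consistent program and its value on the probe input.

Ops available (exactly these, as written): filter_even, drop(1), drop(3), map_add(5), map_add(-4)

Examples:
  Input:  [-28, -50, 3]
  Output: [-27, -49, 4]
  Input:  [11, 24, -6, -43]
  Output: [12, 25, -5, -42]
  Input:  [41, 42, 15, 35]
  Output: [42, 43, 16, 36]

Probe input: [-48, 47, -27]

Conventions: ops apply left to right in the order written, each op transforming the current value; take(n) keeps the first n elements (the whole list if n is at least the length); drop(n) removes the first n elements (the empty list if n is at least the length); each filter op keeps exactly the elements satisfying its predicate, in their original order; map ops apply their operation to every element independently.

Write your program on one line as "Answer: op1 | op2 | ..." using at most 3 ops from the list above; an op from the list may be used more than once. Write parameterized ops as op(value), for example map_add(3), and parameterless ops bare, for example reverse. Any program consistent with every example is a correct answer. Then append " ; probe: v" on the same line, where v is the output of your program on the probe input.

map_add(5) | map_add(-4) ; probe: [-47, 48, -26]

Check, running the answer program on each example:
  [-28, -50, 3] -> [-23, -45, 8] -> [-27, -49, 4]
  [11, 24, -6, -43] -> [16, 29, -1, -38] -> [12, 25, -5, -42]
  [41, 42, 15, 35] -> [46, 47, 20, 40] -> [42, 43, 16, 36]
  probe: [-48, 47, -27] -> [-43, 52, -22] -> [-47, 48, -26]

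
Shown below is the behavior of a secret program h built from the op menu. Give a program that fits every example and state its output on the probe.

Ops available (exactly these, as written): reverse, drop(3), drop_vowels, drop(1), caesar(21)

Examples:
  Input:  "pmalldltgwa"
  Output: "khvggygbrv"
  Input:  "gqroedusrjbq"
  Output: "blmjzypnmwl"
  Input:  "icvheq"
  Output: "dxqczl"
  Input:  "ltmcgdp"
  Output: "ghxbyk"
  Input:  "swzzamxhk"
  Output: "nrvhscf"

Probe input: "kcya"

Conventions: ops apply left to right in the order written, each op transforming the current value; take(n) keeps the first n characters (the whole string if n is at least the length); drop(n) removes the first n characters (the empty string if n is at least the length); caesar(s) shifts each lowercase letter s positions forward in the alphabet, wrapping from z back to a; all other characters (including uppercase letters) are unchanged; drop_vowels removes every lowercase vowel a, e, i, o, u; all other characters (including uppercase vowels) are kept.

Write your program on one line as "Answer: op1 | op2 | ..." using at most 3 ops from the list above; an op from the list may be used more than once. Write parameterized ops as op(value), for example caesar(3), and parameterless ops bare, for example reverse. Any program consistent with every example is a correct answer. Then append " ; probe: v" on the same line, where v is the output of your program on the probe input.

caesar(21) | drop_vowels ; probe: "fxtv"

Check, running the answer program on each example:
  "pmalldltgwa" -> "khvggygobrv" -> "khvggygbrv"
  "gqroedusrjbq" -> "blmjzypnmewl" -> "blmjzypnmwl"
  "icvheq" -> "dxqczl" -> "dxqczl"
  "ltmcgdp" -> "gohxbyk" -> "ghxbyk"
  "swzzamxhk" -> "nruuvhscf" -> "nrvhscf"
  probe: "kcya" -> "fxtv" -> "fxtv"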